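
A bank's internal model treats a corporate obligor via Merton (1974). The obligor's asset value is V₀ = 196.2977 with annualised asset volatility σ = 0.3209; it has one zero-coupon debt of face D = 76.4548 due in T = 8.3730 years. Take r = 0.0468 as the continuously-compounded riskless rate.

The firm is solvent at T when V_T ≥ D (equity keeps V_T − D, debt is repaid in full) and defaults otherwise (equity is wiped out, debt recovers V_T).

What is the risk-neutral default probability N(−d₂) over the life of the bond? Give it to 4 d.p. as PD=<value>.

d₁ = [ln(V₀/D) + (r + σ²/2)T] / (σ√T)
   = [ln(196.2977/76.4548) + (0.0468 + 0.5·0.3209²)·8.3730] / (0.3209·√8.3730)
   = [0.942933 + 0.822969] / 0.928561 = 1.901762
d₂ = d₁ − σ√T = 1.901762 − 0.928561 = 0.973202
risk-neutral PD = N(−d₂) = N(-0.973202) = 0.165227

PD=0.1652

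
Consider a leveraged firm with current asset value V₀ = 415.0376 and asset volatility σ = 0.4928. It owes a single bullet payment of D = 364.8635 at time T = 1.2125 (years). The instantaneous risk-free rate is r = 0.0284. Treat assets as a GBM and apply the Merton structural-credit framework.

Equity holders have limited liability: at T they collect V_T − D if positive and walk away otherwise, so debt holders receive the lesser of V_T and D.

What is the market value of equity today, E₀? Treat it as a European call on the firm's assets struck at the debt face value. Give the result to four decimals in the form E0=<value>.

d₁ = [ln(V₀/D) + (r + σ²/2)T] / (σ√T)
   = [ln(415.0376/364.8635) + (0.0284 + 0.5·0.4928²)·1.2125] / (0.4928·√1.2125)
   = [0.128846 + 0.181664] / 0.542640 = 0.572221
d₂ = d₁ − σ√T = 0.572221 − 0.542640 = 0.029581
N(d₁) = 0.716414,  N(d₂) = 0.511799,  e^(−rT) = 0.966151
E₀ = V₀·N(d₁) − D·e^(−rT)·N(d₂)
   = 415.0376·0.716414 − 364.8635·0.966151·0.511799 = 116.922567

E0=116.9226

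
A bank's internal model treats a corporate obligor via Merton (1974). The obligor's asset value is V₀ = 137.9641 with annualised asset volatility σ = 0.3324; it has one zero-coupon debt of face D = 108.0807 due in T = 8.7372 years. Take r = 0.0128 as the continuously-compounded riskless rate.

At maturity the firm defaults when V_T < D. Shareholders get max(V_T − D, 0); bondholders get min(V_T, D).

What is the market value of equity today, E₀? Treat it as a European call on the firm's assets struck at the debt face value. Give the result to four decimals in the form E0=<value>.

d₁ = [ln(V₀/D) + (r + σ²/2)T] / (σ√T)
   = [ln(137.9641/108.0807) + (0.0128 + 0.5·0.3324²)·8.7372] / (0.3324·√8.7372)
   = [0.244115 + 0.594522] / 0.982533 = 0.853546
d₂ = d₁ − σ√T = 0.853546 − 0.982533 = -0.128987
N(d₁) = 0.803322,  N(d₂) = 0.448684,  e^(−rT) = 0.894191
E₀ = V₀·N(d₁) − D·e^(−rT)·N(d₂)
   = 137.9641·0.803322 − 108.0807·0.894191·0.448684 = 67.466601

E0=67.4666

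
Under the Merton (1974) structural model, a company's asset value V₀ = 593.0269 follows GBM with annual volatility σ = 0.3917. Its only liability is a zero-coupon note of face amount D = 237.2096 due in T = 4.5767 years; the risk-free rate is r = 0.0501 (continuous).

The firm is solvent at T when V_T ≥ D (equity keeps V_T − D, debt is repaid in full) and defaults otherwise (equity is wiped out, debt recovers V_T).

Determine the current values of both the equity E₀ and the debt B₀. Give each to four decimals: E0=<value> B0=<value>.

E0=414.8077 B0=178.2192

d₁ = [ln(V₀/D) + (r + σ²/2)T] / (σ√T)
   = [ln(593.0269/237.2096) + (0.0501 + 0.5·0.3917²)·4.5767] / (0.3917·√4.5767)
   = [0.916296 + 0.580392] / 0.837973 = 1.786082
d₂ = d₁ − σ√T = 1.786082 − 0.837973 = 0.948109
N(d₁) = 0.962957,  N(d₂) = 0.828463,  e^(−rT) = 0.795096
E₀ = V₀·N(d₁) − D·e^(−rT)·N(d₂)
   = 593.0269·0.962957 − 237.2096·0.795096·0.828463 = 414.807654
B₀ = V₀ − E₀ = 593.0269 − 414.807654 = 178.219246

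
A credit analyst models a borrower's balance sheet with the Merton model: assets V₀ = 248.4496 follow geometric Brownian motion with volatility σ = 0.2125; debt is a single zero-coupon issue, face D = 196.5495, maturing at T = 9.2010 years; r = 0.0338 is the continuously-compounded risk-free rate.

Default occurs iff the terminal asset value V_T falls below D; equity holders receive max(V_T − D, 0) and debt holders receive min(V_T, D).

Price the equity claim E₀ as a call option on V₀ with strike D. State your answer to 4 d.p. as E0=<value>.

d₁ = [ln(V₀/D) + (r + σ²/2)T] / (σ√T)
   = [ln(248.4496/196.5495) + (0.0338 + 0.5·0.2125²)·9.2010] / (0.2125·√9.2010)
   = [0.234326 + 0.518735] / 0.644579 = 1.168298
d₂ = d₁ − σ√T = 1.168298 − 0.644579 = 0.523718
N(d₁) = 0.878657,  N(d₂) = 0.699763,  e^(−rT) = 0.732718
E₀ = V₀·N(d₁) − D·e^(−rT)·N(d₂)
   = 248.4496·0.878657 − 196.5495·0.732718·0.699763 = 117.525254

E0=117.5253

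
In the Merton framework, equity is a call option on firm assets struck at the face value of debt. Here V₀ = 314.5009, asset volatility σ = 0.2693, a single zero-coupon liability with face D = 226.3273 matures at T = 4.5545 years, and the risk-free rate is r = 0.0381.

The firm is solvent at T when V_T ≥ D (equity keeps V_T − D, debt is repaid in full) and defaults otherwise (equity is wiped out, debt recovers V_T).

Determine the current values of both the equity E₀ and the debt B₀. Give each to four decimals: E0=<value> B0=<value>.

E0=138.6576 B0=175.8433

d₁ = [ln(V₀/D) + (r + σ²/2)T] / (σ√T)
   = [ln(314.5009/226.3273) + (0.0381 + 0.5·0.2693²)·4.5545] / (0.2693·√4.5545)
   = [0.329005 + 0.338678] / 0.574721 = 1.161753
d₂ = d₁ − σ√T = 1.161753 − 0.574721 = 0.587032
N(d₁) = 0.877332,  N(d₂) = 0.721409,  e^(−rT) = 0.840695
E₀ = V₀·N(d₁) − D·e^(−rT)·N(d₂)
   = 314.5009·0.877332 − 226.3273·0.840695·0.721409 = 138.657639
B₀ = V₀ − E₀ = 314.5009 − 138.657639 = 175.843261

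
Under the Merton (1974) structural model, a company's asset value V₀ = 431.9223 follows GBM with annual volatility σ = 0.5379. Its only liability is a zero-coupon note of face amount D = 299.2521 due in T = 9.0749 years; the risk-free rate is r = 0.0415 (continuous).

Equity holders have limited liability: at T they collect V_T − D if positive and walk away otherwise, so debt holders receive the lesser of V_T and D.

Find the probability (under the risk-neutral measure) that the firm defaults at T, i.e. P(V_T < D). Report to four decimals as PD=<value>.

PD=0.6373

d₁ = [ln(V₀/D) + (r + σ²/2)T] / (σ√T)
   = [ln(431.9223/299.2521) + (0.0415 + 0.5·0.5379²)·9.0749] / (0.5379·√9.0749)
   = [0.366959 + 1.689458] / 1.620401 = 1.269079
d₂ = d₁ − σ√T = 1.269079 − 1.620401 = -0.351322
risk-neutral PD = N(−d₂) = N(0.351322) = 0.637326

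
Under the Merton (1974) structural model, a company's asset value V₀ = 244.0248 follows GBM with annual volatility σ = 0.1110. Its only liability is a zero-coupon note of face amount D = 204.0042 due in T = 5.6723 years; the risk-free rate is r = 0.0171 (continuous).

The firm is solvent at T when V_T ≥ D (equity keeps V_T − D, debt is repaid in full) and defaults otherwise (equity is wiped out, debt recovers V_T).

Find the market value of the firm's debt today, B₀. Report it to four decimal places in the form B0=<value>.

d₁ = [ln(V₀/D) + (r + σ²/2)T] / (σ√T)
   = [ln(244.0248/204.0042) + (0.0171 + 0.5·0.1110²)·5.6723] / (0.1110·√5.6723)
   = [0.179129 + 0.131941] / 0.264364 = 1.176672
d₂ = d₁ − σ√T = 1.176672 − 0.264364 = 0.912307
N(d₁) = 0.880337,  N(d₂) = 0.819197,  e^(−rT) = 0.907559
E₀ = V₀·N(d₁) − D·e^(−rT)·N(d₂)
   = 244.0248·0.880337 − 204.0042·0.907559·0.819197 = 63.153090
B₀ = V₀ − E₀ = 244.0248 − 63.153090 = 180.871710

B0=180.8717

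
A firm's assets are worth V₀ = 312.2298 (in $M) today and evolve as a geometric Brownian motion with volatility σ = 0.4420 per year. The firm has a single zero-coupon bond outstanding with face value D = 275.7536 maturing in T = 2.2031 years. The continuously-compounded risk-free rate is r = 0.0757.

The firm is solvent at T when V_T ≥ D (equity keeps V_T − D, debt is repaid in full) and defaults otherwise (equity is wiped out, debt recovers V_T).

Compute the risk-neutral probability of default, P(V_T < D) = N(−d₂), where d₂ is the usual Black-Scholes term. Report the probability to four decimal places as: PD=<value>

PD=0.4540

d₁ = [ln(V₀/D) + (r + σ²/2)T] / (σ√T)
   = [ln(312.2298/275.7536) + (0.0757 + 0.5·0.4420²)·2.2031] / (0.4420·√2.2031)
   = [0.124232 + 0.381978] / 0.656054 = 0.771598
d₂ = d₁ − σ√T = 0.771598 − 0.656054 = 0.115544
risk-neutral PD = N(−d₂) = N(-0.115544) = 0.454007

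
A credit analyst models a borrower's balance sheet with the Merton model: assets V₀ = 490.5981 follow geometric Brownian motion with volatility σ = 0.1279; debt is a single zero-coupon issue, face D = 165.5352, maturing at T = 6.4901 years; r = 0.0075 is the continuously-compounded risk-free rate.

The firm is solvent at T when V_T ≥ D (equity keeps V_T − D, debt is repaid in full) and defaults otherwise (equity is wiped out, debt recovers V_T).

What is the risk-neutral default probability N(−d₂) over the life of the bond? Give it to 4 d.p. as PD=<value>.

PD=0.0004

d₁ = [ln(V₀/D) + (r + σ²/2)T] / (σ√T)
   = [ln(490.5981/165.5352) + (0.0075 + 0.5·0.1279²)·6.4901] / (0.1279·√6.4901)
   = [1.086441 + 0.101760] / 0.325834 = 3.646647
d₂ = d₁ − σ√T = 3.646647 − 0.325834 = 3.320813
risk-neutral PD = N(−d₂) = N(-3.320813) = 0.000449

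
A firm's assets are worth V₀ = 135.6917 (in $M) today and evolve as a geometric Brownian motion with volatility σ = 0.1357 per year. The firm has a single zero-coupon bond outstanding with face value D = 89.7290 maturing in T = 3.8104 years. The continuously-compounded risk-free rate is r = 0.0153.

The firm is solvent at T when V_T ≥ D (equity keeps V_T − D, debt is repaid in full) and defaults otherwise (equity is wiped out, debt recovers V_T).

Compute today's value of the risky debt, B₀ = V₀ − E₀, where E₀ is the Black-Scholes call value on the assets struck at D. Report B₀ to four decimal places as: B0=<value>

B0=84.2257

d₁ = [ln(V₀/D) + (r + σ²/2)T] / (σ√T)
   = [ln(135.6917/89.7290) + (0.0153 + 0.5·0.1357²)·3.8104] / (0.1357·√3.8104)
   = [0.413591 + 0.093382] / 0.264890 = 1.913905
d₂ = d₁ − σ√T = 1.913905 − 0.264890 = 1.649015
N(d₁) = 0.972184,  N(d₂) = 0.950428,  e^(−rT) = 0.943368
E₀ = V₀·N(d₁) − D·e^(−rT)·N(d₂)
   = 135.6917·0.972184 − 89.7290·0.943368·0.950428 = 51.466002
B₀ = V₀ − E₀ = 135.6917 − 51.466002 = 84.225698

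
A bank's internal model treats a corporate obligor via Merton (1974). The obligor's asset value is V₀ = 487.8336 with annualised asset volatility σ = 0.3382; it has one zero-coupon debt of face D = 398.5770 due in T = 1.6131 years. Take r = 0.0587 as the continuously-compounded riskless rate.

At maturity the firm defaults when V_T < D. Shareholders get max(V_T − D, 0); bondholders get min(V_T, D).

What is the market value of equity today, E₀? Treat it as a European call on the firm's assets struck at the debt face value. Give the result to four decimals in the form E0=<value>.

d₁ = [ln(V₀/D) + (r + σ²/2)T] / (σ√T)
   = [ln(487.8336/398.5770) + (0.0587 + 0.5·0.3382²)·1.6131] / (0.3382·√1.6131)
   = [0.202074 + 0.186942] / 0.429541 = 0.905654
d₂ = d₁ − σ√T = 0.905654 − 0.429541 = 0.476113
N(d₁) = 0.817441,  N(d₂) = 0.683003,  e^(−rT) = 0.909656
E₀ = V₀·N(d₁) − D·e^(−rT)·N(d₂)
   = 487.8336·0.817441 − 398.5770·0.909656·0.683003 = 151.139912

E0=151.1399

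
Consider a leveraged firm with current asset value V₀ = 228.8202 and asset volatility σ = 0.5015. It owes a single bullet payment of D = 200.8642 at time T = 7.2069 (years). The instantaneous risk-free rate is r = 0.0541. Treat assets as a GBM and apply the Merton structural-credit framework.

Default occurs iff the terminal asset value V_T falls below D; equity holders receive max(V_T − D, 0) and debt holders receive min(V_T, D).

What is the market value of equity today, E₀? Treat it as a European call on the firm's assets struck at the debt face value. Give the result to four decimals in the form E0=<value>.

d₁ = [ln(V₀/D) + (r + σ²/2)T] / (σ√T)
   = [ln(228.8202/200.8642) + (0.0541 + 0.5·0.5015²)·7.2069] / (0.5015·√7.2069)
   = [0.130307 + 1.296169] / 1.346310 = 1.059545
d₂ = d₁ − σ√T = 1.059545 − 1.346310 = -0.286765
N(d₁) = 0.855324,  N(d₂) = 0.387146,  e^(−rT) = 0.677129
E₀ = V₀·N(d₁) − D·e^(−rT)·N(d₂)
   = 228.8202·0.855324 − 200.8642·0.677129·0.387146 = 143.059335

E0=143.0593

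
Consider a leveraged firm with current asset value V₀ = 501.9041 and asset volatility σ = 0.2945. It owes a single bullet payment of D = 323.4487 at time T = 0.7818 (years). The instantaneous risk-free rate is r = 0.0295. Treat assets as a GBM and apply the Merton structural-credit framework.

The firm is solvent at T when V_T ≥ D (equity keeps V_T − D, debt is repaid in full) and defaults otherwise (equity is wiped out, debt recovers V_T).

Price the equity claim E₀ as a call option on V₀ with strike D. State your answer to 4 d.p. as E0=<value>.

E0=187.3925

d₁ = [ln(V₀/D) + (r + σ²/2)T] / (σ√T)
   = [ln(501.9041/323.4487) + (0.0295 + 0.5·0.2945²)·0.7818] / (0.2945·√0.7818)
   = [0.439369 + 0.056966] / 0.260395 = 1.906081
d₂ = d₁ − σ√T = 1.906081 − 0.260395 = 1.645686
N(d₁) = 0.971680,  N(d₂) = 0.950086,  e^(−rT) = 0.977201
E₀ = V₀·N(d₁) − D·e^(−rT)·N(d₂)
   = 501.9041·0.971680 − 323.4487·0.977201·0.950086 = 187.392528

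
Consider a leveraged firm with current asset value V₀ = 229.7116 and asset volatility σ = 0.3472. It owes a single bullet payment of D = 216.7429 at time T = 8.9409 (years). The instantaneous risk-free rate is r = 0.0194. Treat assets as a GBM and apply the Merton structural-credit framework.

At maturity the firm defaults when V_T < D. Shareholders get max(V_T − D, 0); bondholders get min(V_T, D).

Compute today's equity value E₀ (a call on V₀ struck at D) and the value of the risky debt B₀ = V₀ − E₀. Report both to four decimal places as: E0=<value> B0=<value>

d₁ = [ln(V₀/D) + (r + σ²/2)T] / (σ√T)
   = [ln(229.7116/216.7429) + (0.0194 + 0.5·0.3472²)·8.9409] / (0.3472·√8.9409)
   = [0.058113 + 0.712357] / 1.038174 = 0.742139
d₂ = d₁ − σ√T = 0.742139 − 1.038174 = -0.296036
N(d₁) = 0.770998,  N(d₂) = 0.383601,  e^(−rT) = 0.840756
E₀ = V₀·N(d₁) − D·e^(−rT)·N(d₂)
   = 229.7116·0.770998 − 216.7429·0.840756·0.383601 = 107.204367
B₀ = V₀ − E₀ = 229.7116 − 107.204367 = 122.507233

E0=107.2044 B0=122.5072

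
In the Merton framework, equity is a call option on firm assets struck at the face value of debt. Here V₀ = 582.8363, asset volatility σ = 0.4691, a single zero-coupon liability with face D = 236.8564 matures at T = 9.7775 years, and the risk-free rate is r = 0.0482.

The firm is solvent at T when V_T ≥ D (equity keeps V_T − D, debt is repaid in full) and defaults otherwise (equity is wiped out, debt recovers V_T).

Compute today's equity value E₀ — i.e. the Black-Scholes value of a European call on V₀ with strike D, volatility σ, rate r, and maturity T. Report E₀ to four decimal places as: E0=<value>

E0=469.3500

d₁ = [ln(V₀/D) + (r + σ²/2)T] / (σ√T)
   = [ln(582.8363/236.8564) + (0.0482 + 0.5·0.4691²)·9.7775] / (0.4691·√9.7775)
   = [0.900452 + 1.547068] / 1.466829 = 1.668580
d₂ = d₁ − σ√T = 1.668580 − 1.466829 = 0.201752
N(d₁) = 0.952400,  N(d₂) = 0.579945,  e^(−rT) = 0.624206
E₀ = V₀·N(d₁) − D·e^(−rT)·N(d₂)
   = 582.8363·0.952400 − 236.8564·0.624206·0.579945 = 469.350000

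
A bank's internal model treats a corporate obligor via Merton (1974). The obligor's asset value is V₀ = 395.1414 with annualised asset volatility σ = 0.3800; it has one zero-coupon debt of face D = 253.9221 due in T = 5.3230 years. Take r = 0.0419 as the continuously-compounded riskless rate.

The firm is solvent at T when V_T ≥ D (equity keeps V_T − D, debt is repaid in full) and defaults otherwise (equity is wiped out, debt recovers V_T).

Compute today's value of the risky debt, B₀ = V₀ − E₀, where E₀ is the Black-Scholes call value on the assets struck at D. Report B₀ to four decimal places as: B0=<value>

B0=172.8006

d₁ = [ln(V₀/D) + (r + σ²/2)T] / (σ√T)
   = [ln(395.1414/253.9221) + (0.0419 + 0.5·0.3800²)·5.3230] / (0.3800·√5.3230)
   = [0.442216 + 0.607354] / 0.876722 = 1.197153
d₂ = d₁ − σ√T = 1.197153 − 0.876722 = 0.320431
N(d₁) = 0.884377,  N(d₂) = 0.625679,  e^(−rT) = 0.800088
E₀ = V₀·N(d₁) − D·e^(−rT)·N(d₂)
   = 395.1414·0.884377 − 253.9221·0.800088·0.625679 = 222.340791
B₀ = V₀ − E₀ = 395.1414 − 222.340791 = 172.800609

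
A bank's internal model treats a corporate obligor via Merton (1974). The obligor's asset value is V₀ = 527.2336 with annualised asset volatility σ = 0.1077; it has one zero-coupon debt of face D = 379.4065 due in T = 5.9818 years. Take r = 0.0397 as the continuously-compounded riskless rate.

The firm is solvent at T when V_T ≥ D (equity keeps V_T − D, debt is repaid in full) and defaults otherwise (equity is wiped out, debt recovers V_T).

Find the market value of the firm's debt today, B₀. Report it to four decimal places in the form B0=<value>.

d₁ = [ln(V₀/D) + (r + σ²/2)T] / (σ√T)
   = [ln(527.2336/379.4065) + (0.0397 + 0.5·0.1077²)·5.9818] / (0.1077·√5.9818)
   = [0.329036 + 0.272170] / 0.263410 = 2.282397
d₂ = d₁ − σ√T = 2.282397 − 0.263410 = 2.018987
N(d₁) = 0.988767,  N(d₂) = 0.978256,  e^(−rT) = 0.788615
E₀ = V₀·N(d₁) − D·e^(−rT)·N(d₂)
   = 527.2336·0.988767 − 379.4065·0.788615·0.978256 = 228.611682
B₀ = V₀ − E₀ = 527.2336 − 228.611682 = 298.621918

B0=298.6219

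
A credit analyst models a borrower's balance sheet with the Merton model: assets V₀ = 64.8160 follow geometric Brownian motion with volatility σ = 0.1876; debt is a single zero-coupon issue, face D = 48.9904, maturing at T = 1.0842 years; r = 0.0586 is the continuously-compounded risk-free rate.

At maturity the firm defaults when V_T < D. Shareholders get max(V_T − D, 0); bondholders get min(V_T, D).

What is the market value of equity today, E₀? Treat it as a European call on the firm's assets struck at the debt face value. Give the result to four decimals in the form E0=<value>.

d₁ = [ln(V₀/D) + (r + σ²/2)T] / (σ√T)
   = [ln(64.8160/48.9904) + (0.0586 + 0.5·0.1876²)·1.0842] / (0.1876·√1.0842)
   = [0.279928 + 0.082613] / 0.195338 = 1.855963
d₂ = d₁ − σ√T = 1.855963 − 0.195338 = 1.660625
N(d₁) = 0.968271,  N(d₂) = 0.951606,  e^(−rT) = 0.938442
E₀ = V₀·N(d₁) − D·e^(−rT)·N(d₂)
   = 64.8160·0.968271 − 48.9904·0.938442·0.951606 = 19.009689

E0=19.0097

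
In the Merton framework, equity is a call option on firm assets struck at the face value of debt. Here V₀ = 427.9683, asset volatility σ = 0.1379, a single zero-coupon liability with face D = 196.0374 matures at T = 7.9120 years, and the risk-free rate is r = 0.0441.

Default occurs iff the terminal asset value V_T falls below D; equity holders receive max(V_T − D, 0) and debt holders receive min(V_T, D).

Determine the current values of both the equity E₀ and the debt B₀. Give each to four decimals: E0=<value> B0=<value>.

E0=289.7219 B0=138.2464

d₁ = [ln(V₀/D) + (r + σ²/2)T] / (σ√T)
   = [ln(427.9683/196.0374) + (0.0441 + 0.5·0.1379²)·7.9120] / (0.1379·√7.9120)
   = [0.780744 + 0.424148] / 0.387889 = 3.106280
d₂ = d₁ − σ√T = 3.106280 − 0.387889 = 2.718391
N(d₁) = 0.999053,  N(d₂) = 0.996720,  e^(−rT) = 0.705450
E₀ = V₀·N(d₁) − D·e^(−rT)·N(d₂)
   = 427.9683·0.999053 − 196.0374·0.705450·0.996720 = 289.721891
B₀ = V₀ − E₀ = 427.9683 − 289.721891 = 138.246409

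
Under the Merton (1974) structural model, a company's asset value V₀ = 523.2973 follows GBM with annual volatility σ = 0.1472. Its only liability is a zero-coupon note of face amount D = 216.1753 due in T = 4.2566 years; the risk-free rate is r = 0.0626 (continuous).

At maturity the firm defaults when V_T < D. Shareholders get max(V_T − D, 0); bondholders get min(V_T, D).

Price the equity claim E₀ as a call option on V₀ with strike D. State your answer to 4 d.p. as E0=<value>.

E0=357.6904

d₁ = [ln(V₀/D) + (r + σ²/2)T] / (σ√T)
   = [ln(523.2973/216.1753) + (0.0626 + 0.5·0.1472²)·4.2566] / (0.1472·√4.2566)
   = [0.884060 + 0.312579] / 0.303696 = 3.940251
d₂ = d₁ − σ√T = 3.940251 − 0.303696 = 3.636555
N(d₁) = 0.999959,  N(d₂) = 0.999862,  e^(−rT) = 0.766084
E₀ = V₀·N(d₁) − D·e^(−rT)·N(d₂)
   = 523.2973·0.999959 − 216.1753·0.766084·0.999862 = 357.690395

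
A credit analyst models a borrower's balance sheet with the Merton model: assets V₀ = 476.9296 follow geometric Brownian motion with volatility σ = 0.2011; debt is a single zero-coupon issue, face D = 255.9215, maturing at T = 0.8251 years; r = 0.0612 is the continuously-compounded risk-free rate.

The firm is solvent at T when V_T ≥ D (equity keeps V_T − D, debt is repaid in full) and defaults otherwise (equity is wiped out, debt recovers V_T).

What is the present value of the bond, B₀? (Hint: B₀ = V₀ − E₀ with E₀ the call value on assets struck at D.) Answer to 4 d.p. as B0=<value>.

B0=243.3176

d₁ = [ln(V₀/D) + (r + σ²/2)T] / (σ√T)
   = [ln(476.9296/255.9215) + (0.0612 + 0.5·0.2011²)·0.8251] / (0.2011·√0.8251)
   = [0.622498 + 0.067180] / 0.182669 = 3.775558
d₂ = d₁ − σ√T = 3.775558 − 0.182669 = 3.592889
N(d₁) = 0.999920,  N(d₂) = 0.999836,  e^(−rT) = 0.950758
E₀ = V₀·N(d₁) − D·e^(−rT)·N(d₂)
   = 476.9296·0.999920 − 255.9215·0.950758·0.999836 = 233.612000
B₀ = V₀ − E₀ = 476.9296 − 233.612000 = 243.317600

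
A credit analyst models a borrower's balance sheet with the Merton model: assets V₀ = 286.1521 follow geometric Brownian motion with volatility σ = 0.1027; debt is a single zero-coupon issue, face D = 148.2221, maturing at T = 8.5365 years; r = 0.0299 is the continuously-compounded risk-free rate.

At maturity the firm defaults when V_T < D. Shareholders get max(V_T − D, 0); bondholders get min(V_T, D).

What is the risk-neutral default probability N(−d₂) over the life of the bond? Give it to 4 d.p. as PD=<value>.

PD=0.0019

d₁ = [ln(V₀/D) + (r + σ²/2)T] / (σ√T)
   = [ln(286.1521/148.2221) + (0.0299 + 0.5·0.1027²)·8.5365] / (0.1027·√8.5365)
   = [0.657812 + 0.300260] / 0.300062 = 3.192916
d₂ = d₁ − σ√T = 3.192916 − 0.300062 = 2.892855
risk-neutral PD = N(−d₂) = N(-2.892855) = 0.001909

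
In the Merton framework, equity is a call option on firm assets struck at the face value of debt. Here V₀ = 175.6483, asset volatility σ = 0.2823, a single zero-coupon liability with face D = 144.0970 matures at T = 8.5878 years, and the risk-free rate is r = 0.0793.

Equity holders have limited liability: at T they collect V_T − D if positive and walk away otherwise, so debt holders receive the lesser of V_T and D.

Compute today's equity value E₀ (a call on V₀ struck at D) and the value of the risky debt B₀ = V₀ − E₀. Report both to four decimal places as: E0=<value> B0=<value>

E0=109.2641 B0=66.3842

d₁ = [ln(V₀/D) + (r + σ²/2)T] / (σ√T)
   = [ln(175.6483/144.0970) + (0.0793 + 0.5·0.2823²)·8.5878] / (0.2823·√8.5878)
   = [0.197997 + 1.023208] / 0.827279 = 1.476171
d₂ = d₁ − σ√T = 1.476171 − 0.827279 = 0.648892
N(d₁) = 0.930051,  N(d₂) = 0.741796,  e^(−rT) = 0.506104
E₀ = V₀·N(d₁) − D·e^(−rT)·N(d₂)
   = 175.6483·0.930051 − 144.0970·0.506104·0.741796 = 109.264098
B₀ = V₀ − E₀ = 175.6483 − 109.264098 = 66.384202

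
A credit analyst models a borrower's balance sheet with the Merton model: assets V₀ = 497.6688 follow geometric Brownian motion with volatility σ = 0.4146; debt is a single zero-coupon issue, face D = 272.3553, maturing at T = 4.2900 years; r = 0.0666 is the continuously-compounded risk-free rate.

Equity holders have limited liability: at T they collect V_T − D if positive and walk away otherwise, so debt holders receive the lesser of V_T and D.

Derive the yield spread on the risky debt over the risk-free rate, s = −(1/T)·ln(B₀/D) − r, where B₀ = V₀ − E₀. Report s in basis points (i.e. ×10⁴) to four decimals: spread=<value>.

d₁ = [ln(V₀/D) + (r + σ²/2)T] / (σ√T)
   = [ln(497.6688/272.3553) + (0.0666 + 0.5·0.4146²)·4.2900] / (0.4146·√4.2900)
   = [0.602827 + 0.654425] / 0.858733 = 1.464079
d₂ = d₁ − σ√T = 1.464079 − 0.858733 = 0.605346
N(d₁) = 0.928414,  N(d₂) = 0.727526,  e^(−rT) = 0.751478
E₀ = V₀·N(d₁) − D·e^(−rT)·N(d₂)
   = 497.6688·0.928414 − 272.3553·0.751478·0.727526 = 313.140744
B₀ = V₀ − E₀ = 497.6688 − 313.140744 = 184.528056
spread = −(1/T)·ln(B₀/D) − r = −(1/4.2900)·ln(184.528056/272.3553) − 0.0666 = 0.02414731
in basis points: 0.02414731 × 10⁴ = 241.4731 bp

spread=241.4731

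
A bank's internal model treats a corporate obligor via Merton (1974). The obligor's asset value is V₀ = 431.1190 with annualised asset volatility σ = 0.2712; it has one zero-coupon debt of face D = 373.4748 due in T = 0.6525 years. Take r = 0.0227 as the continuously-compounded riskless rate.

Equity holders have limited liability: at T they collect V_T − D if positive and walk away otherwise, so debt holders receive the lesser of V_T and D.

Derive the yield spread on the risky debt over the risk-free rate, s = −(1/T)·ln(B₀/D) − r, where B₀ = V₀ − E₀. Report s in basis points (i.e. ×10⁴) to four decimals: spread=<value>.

d₁ = [ln(V₀/D) + (r + σ²/2)T] / (σ√T)
   = [ln(431.1190/373.4748) + (0.0227 + 0.5·0.2712²)·0.6525] / (0.2712·√0.6525)
   = [0.143534 + 0.038807] / 0.219069 = 0.832346
d₂ = d₁ − σ√T = 0.832346 − 0.219069 = 0.613278
N(d₁) = 0.797393,  N(d₂) = 0.730154,  e^(−rT) = 0.985297
E₀ = V₀·N(d₁) − D·e^(−rT)·N(d₂)
   = 431.1190·0.797393 − 373.4748·0.985297·0.730154 = 75.086696
B₀ = V₀ − E₀ = 431.1190 − 75.086696 = 356.032304
spread = −(1/T)·ln(B₀/D) − r = −(1/0.6525)·ln(356.032304/373.4748) − 0.0227 = 0.05060125
in basis points: 0.05060125 × 10⁴ = 506.0125 bp

spread=506.0125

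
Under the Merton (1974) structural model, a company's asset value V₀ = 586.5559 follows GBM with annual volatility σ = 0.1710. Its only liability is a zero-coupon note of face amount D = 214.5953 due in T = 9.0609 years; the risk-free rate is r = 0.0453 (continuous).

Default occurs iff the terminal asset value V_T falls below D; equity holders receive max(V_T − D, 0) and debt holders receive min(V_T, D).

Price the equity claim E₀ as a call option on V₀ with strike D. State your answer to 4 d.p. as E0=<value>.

E0=444.3346

d₁ = [ln(V₀/D) + (r + σ²/2)T] / (σ√T)
   = [ln(586.5559/214.5953) + (0.0453 + 0.5·0.1710²)·9.0609] / (0.1710·√9.0609)
   = [1.005514 + 0.542934] / 0.514733 = 3.008256
d₂ = d₁ − σ√T = 3.008256 − 0.514733 = 2.493523
N(d₁) = 0.998686,  N(d₂) = 0.993676,  e^(−rT) = 0.663346
E₀ = V₀·N(d₁) − D·e^(−rT)·N(d₂)
   = 586.5559·0.998686 − 214.5953·0.663346·0.993676 = 444.334647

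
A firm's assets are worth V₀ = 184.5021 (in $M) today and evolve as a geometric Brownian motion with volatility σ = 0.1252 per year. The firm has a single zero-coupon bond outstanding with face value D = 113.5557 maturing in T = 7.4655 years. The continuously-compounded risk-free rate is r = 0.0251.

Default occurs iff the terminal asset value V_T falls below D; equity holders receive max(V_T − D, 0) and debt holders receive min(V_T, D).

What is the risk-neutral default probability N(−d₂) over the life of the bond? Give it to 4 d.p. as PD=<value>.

PD=0.0363

d₁ = [ln(V₀/D) + (r + σ²/2)T] / (σ√T)
   = [ln(184.5021/113.5557) + (0.0251 + 0.5·0.1252²)·7.4655] / (0.1252·√7.4655)
   = [0.485367 + 0.245895] / 0.342085 = 2.137664
d₂ = d₁ − σ√T = 2.137664 − 0.342085 = 1.795579
risk-neutral PD = N(−d₂) = N(-1.795579) = 0.036281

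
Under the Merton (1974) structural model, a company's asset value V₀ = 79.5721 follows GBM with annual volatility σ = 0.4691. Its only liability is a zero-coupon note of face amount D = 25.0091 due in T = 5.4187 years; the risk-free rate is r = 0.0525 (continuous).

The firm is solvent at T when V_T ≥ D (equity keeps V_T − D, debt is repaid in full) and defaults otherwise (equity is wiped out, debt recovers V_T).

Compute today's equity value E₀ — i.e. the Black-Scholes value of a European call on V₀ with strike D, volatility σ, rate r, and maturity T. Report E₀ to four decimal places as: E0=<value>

d₁ = [ln(V₀/D) + (r + σ²/2)T] / (σ√T)
   = [ln(79.5721/25.0091) + (0.0525 + 0.5·0.4691²)·5.4187] / (0.4691·√5.4187)
   = [1.157424 + 0.880687] / 1.091976 = 1.866444
d₂ = d₁ − σ√T = 1.866444 − 1.091976 = 0.774468
N(d₁) = 0.969010,  N(d₂) = 0.780673,  e^(−rT) = 0.752404
E₀ = V₀·N(d₁) − D·e^(−rT)·N(d₂)
   = 79.5721·0.969010 − 25.0091·0.752404·0.780673 = 62.416305

E0=62.4163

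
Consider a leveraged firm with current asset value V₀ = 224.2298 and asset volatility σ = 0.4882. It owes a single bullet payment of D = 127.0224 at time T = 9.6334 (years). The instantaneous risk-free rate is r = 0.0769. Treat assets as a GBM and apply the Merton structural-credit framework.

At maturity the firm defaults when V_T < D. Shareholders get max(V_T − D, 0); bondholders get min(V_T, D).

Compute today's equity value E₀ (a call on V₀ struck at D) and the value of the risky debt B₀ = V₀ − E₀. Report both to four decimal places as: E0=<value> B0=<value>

E0=179.6285 B0=44.6013

d₁ = [ln(V₀/D) + (r + σ²/2)T] / (σ√T)
   = [ln(224.2298/127.0224) + (0.0769 + 0.5·0.4882²)·9.6334] / (0.4882·√9.6334)
   = [0.568308 + 1.888817] / 1.515261 = 1.621585
d₂ = d₁ − σ√T = 1.621585 − 1.515261 = 0.106323
N(d₁) = 0.947554,  N(d₂) = 0.542337,  e^(−rT) = 0.476728
E₀ = V₀·N(d₁) − D·e^(−rT)·N(d₂)
   = 224.2298·0.947554 − 127.0224·0.476728·0.542337 = 179.628493
B₀ = V₀ − E₀ = 224.2298 − 179.628493 = 44.601307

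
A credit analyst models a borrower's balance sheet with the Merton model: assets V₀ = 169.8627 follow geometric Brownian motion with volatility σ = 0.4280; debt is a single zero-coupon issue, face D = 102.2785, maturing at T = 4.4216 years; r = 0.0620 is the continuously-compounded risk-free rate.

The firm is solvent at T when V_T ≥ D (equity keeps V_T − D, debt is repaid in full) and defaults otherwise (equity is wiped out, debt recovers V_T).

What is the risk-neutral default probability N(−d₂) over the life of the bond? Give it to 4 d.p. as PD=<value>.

d₁ = [ln(V₀/D) + (r + σ²/2)T] / (σ√T)
   = [ln(169.8627/102.2785) + (0.0620 + 0.5·0.4280²)·4.4216] / (0.4280·√4.4216)
   = [0.507291 + 0.679122] / 0.899981 = 1.318264
d₂ = d₁ − σ√T = 1.318264 − 0.899981 = 0.418283
risk-neutral PD = N(−d₂) = N(-0.418283) = 0.337870

PD=0.3379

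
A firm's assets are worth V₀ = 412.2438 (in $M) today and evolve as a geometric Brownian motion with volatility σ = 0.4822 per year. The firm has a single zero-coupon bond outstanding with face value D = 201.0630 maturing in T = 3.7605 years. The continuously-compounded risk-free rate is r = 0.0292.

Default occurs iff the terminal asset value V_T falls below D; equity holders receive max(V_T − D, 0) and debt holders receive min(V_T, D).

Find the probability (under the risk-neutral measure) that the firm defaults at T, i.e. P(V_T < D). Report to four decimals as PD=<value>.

d₁ = [ln(V₀/D) + (r + σ²/2)T] / (σ√T)
   = [ln(412.2438/201.0630) + (0.0292 + 0.5·0.4822²)·3.7605] / (0.4822·√3.7605)
   = [0.717997 + 0.546996] / 0.935083 = 1.352814
d₂ = d₁ − σ√T = 1.352814 − 0.935083 = 0.417731
risk-neutral PD = N(−d₂) = N(-0.417731) = 0.338072

PD=0.3381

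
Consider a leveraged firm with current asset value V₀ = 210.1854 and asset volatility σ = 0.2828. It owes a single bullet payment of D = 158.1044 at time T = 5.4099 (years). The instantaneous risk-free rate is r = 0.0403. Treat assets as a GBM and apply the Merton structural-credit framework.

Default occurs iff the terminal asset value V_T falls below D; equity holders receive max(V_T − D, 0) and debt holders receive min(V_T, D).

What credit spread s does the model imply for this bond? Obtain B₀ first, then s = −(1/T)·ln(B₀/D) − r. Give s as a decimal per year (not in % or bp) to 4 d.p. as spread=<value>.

spread=0.0205

d₁ = [ln(V₀/D) + (r + σ²/2)T] / (σ√T)
   = [ln(210.1854/158.1044) + (0.0403 + 0.5·0.2828²)·5.4099] / (0.2828·√5.4099)
   = [0.284734 + 0.434350] / 0.657770 = 1.093215
d₂ = d₁ − σ√T = 1.093215 − 0.657770 = 0.435445
N(d₁) = 0.862850,  N(d₂) = 0.668380,  e^(−rT) = 0.804110
E₀ = V₀·N(d₁) − D·e^(−rT)·N(d₂)
   = 210.1854·0.862850 − 158.1044·0.804110·0.668380 = 96.385102
B₀ = V₀ − E₀ = 210.1854 − 96.385102 = 113.800298
spread = −(1/T)·ln(B₀/D) − r = −(1/5.4099)·ln(113.800298/158.1044) − 0.0403 = 0.02047939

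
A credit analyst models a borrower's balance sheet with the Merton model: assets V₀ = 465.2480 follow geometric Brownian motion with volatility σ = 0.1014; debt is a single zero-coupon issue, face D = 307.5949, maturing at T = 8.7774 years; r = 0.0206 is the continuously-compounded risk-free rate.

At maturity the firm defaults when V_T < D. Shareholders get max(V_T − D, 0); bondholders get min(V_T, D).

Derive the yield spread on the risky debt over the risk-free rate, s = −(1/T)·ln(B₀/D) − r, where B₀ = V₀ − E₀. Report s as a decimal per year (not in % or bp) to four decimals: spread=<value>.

d₁ = [ln(V₀/D) + (r + σ²/2)T] / (σ√T)
   = [ln(465.2480/307.5949) + (0.0206 + 0.5·0.1014²)·8.7774] / (0.1014·√8.7774)
   = [0.413787 + 0.225939] / 0.300415 = 2.129477
d₂ = d₁ − σ√T = 2.129477 − 0.300415 = 1.829063
N(d₁) = 0.983393,  N(d₂) = 0.966305,  e^(−rT) = 0.834590
E₀ = V₀·N(d₁) − D·e^(−rT)·N(d₂)
   = 465.2480·0.983393 − 307.5949·0.834590·0.966305 = 209.455811
B₀ = V₀ − E₀ = 465.2480 − 209.455811 = 255.792189
spread = −(1/T)·ln(B₀/D) − r = −(1/8.7774)·ln(255.792189/307.5949) − 0.0206 = 0.00041058

spread=0.0004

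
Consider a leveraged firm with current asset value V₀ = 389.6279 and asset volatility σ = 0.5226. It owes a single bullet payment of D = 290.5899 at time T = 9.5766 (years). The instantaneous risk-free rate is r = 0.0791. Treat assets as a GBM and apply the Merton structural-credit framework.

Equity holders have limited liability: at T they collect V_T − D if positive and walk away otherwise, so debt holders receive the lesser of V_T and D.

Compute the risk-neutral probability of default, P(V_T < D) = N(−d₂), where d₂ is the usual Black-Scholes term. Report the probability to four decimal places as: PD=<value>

d₁ = [ln(V₀/D) + (r + σ²/2)T] / (σ√T)
   = [ln(389.6279/290.5899) + (0.0791 + 0.5·0.5226²)·9.5766] / (0.5226·√9.5766)
   = [0.293279 + 2.065245] / 1.617242 = 1.458362
d₂ = d₁ − σ√T = 1.458362 − 1.617242 = -0.158880
risk-neutral PD = N(−d₂) = N(0.158880) = 0.563118

PD=0.5631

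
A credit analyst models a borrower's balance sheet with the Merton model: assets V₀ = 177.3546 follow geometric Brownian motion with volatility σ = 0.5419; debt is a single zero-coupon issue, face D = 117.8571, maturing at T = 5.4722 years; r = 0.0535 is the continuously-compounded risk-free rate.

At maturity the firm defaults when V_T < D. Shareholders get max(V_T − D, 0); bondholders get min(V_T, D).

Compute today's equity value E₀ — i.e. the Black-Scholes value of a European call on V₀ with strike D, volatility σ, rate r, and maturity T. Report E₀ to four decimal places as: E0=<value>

d₁ = [ln(V₀/D) + (r + σ²/2)T] / (σ√T)
   = [ln(177.3546/117.8571) + (0.0535 + 0.5·0.5419²)·5.4722] / (0.5419·√5.4722)
   = [0.408678 + 1.096234] / 1.267652 = 1.187165
d₂ = d₁ − σ√T = 1.187165 − 1.267652 = -0.080488
N(d₁) = 0.882419,  N(d₂) = 0.467925,  e^(−rT) = 0.746199
E₀ = V₀·N(d₁) − D·e^(−rT)·N(d₂)
   = 177.3546·0.882419 − 117.8571·0.746199·0.467925 = 115.349428

E0=115.3494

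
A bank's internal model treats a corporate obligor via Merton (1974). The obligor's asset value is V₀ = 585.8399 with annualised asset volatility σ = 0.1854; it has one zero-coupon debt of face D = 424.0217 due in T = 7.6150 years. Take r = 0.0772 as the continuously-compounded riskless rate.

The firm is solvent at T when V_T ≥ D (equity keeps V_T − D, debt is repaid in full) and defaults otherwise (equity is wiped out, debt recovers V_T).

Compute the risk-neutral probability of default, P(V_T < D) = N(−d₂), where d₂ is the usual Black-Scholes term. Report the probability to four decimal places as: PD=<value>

PD=0.0636

d₁ = [ln(V₀/D) + (r + σ²/2)T] / (σ√T)
   = [ln(585.8399/424.0217) + (0.0772 + 0.5·0.1854²)·7.6150] / (0.1854·√7.6150)
   = [0.323262 + 0.718754] / 0.511617 = 2.036712
d₂ = d₁ − σ√T = 2.036712 − 0.511617 = 1.525095
risk-neutral PD = N(−d₂) = N(-1.525095) = 0.063618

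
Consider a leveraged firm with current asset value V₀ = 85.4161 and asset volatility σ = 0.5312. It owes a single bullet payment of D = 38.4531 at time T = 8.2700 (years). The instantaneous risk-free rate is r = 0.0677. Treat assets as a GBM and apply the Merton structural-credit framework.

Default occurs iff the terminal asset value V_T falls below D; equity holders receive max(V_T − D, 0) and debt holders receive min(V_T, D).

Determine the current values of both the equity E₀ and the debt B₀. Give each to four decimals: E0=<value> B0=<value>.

E0=69.1368 B0=16.2793

d₁ = [ln(V₀/D) + (r + σ²/2)T] / (σ√T)
   = [ln(85.4161/38.4531) + (0.0677 + 0.5·0.5312²)·8.2700] / (0.5312·√8.2700)
   = [0.798095 + 1.726666] / 1.527604 = 1.652759
d₂ = d₁ − σ√T = 1.652759 − 1.527604 = 0.125155
N(d₁) = 0.950810,  N(d₂) = 0.549800,  e^(−rT) = 0.571278
E₀ = V₀·N(d₁) − D·e^(−rT)·N(d₂)
   = 85.4161·0.950810 − 38.4531·0.571278·0.549800 = 69.136810
B₀ = V₀ − E₀ = 85.4161 − 69.136810 = 16.279290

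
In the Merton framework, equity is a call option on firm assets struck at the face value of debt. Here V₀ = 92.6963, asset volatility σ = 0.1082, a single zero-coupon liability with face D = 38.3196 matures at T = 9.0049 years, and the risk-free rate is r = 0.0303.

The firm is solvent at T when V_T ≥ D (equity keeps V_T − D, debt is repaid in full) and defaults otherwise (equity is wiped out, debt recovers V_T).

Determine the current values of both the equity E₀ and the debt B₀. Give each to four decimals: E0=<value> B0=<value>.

E0=63.5279 B0=29.1684

d₁ = [ln(V₀/D) + (r + σ²/2)T] / (σ√T)
   = [ln(92.6963/38.3196) + (0.0303 + 0.5·0.1082²)·9.0049] / (0.1082·√9.0049)
   = [0.883367 + 0.325560] / 0.324688 = 3.723345
d₂ = d₁ − σ√T = 3.723345 − 0.324688 = 3.398657
N(d₁) = 0.999902,  N(d₂) = 0.999661,  e^(−rT) = 0.761208
E₀ = V₀·N(d₁) − D·e^(−rT)·N(d₂)
   = 92.6963·0.999902 − 38.3196·0.761208·0.999661 = 63.527873
B₀ = V₀ − E₀ = 92.6963 − 63.527873 = 29.168427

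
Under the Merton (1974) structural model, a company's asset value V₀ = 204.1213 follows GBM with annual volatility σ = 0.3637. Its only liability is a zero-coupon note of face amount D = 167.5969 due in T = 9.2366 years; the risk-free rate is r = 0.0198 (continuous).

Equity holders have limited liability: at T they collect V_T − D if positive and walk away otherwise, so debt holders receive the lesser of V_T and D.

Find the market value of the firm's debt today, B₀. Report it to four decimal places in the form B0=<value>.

d₁ = [ln(V₀/D) + (r + σ²/2)T] / (σ√T)
   = [ln(204.1213/167.5969) + (0.0198 + 0.5·0.3637²)·9.2366] / (0.3637·√9.2366)
   = [0.197153 + 0.793783] / 1.105349 = 0.896491
d₂ = d₁ − σ√T = 0.896491 − 1.105349 = -0.208858
N(d₁) = 0.815005,  N(d₂) = 0.417280,  e^(−rT) = 0.832864
E₀ = V₀·N(d₁) − D·e^(−rT)·N(d₂)
   = 204.1213·0.815005 − 167.5969·0.832864·0.417280 = 108.113657
B₀ = V₀ − E₀ = 204.1213 − 108.113657 = 96.007643

B0=96.0076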